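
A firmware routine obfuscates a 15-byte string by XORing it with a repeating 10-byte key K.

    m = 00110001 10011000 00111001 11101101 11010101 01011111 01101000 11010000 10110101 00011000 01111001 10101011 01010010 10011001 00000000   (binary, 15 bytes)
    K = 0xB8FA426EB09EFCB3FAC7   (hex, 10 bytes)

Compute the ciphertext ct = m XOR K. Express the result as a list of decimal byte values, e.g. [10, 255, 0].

[137, 98, 123, 131, 101, 193, 148, 99, 79, 223, 193, 81, 16, 247, 176]

The 10-byte key repeats, so the effective keystream is b8 fa 42 6e b0 9e fc b3 fa c7 b8 fa 42 6e b0.
byte 0: 31 XOR b8 = 89
byte 1: 98 XOR fa = 62
byte 2: 39 XOR 42 = 7b
byte 3: ed XOR 6e = 83
byte 4: d5 XOR b0 = 65
byte 5: 5f XOR 9e = c1
byte 6: 68 XOR fc = 94
byte 7: d0 XOR b3 = 63
byte 8: b5 XOR fa = 4f
byte 9: 18 XOR c7 = df
byte 10: 79 XOR b8 = c1
byte 11: ab XOR fa = 51
byte 12: 52 XOR 42 = 10
byte 13: 99 XOR 6e = f7
byte 14: 00 XOR b0 = b0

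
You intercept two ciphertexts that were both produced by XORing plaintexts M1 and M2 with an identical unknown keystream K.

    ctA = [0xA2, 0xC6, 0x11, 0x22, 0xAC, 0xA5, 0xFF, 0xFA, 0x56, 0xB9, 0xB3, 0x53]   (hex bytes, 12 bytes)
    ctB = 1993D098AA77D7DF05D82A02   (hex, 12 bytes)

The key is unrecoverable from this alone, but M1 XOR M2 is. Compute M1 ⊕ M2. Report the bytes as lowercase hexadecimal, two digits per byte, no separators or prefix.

ctA ⊕ ctB = (M1 ⊕ K) ⊕ (M2 ⊕ K) = M1 ⊕ M2 — the shared key cancels under XOR.
162 XOR  25 = 187
198 XOR 147 =  85
 17 XOR 208 = 193
 34 XOR 152 = 186
172 XOR 170 =   6
165 XOR 119 = 210
255 XOR 215 =  40
250 XOR 223 =  37
 86 XOR   5 =  83
185 XOR 216 =  97
179 XOR  42 = 153
 83 XOR   2 =  81

bb55c1ba06d2282553619951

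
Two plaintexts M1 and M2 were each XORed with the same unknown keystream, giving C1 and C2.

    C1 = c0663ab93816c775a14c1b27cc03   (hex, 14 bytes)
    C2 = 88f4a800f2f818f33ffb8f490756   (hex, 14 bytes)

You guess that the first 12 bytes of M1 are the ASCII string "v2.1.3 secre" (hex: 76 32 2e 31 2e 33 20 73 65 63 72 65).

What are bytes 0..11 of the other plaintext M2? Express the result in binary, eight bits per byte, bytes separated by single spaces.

First, C1 ⊕ C2 = (M1 ⊕ K) ⊕ (M2 ⊕ K) = M1 ⊕ M2, so the key drops out. Then M2 = (M1 ⊕ M2) ⊕ M1 over the first 12 bytes.
byte 0: (c0 xor 88) xor 76 = 48 xor 76 = 3e
byte 1: (66 xor f4) xor 32 = 92 xor 32 = a0
byte 2: (3a xor a8) xor 2e = 92 xor 2e = bc
byte 3: (b9 xor 00) xor 31 = b9 xor 31 = 88
byte 4: (38 xor f2) xor 2e = ca xor 2e = e4
byte 5: (16 xor f8) xor 33 = ee xor 33 = dd
byte 6: (c7 xor 18) xor 20 = df xor 20 = ff
byte 7: (75 xor f3) xor 73 = 86 xor 73 = f5
byte 8: (a1 xor 3f) xor 65 = 9e xor 65 = fb
byte 9: (4c xor fb) xor 63 = b7 xor 63 = d4
byte 10: (1b xor 8f) xor 72 = 94 xor 72 = e6
byte 11: (27 xor 49) xor 65 = 6e xor 65 = 0b

00111110 10100000 10111100 10001000 11100100 11011101 11111111 11110101 11111011 11010100 11100110 00001011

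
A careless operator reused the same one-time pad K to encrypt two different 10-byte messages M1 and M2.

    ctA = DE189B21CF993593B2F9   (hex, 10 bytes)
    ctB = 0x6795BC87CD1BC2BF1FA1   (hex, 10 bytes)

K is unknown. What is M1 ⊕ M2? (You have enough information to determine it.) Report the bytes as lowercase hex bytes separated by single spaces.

ctA ⊕ ctB = (M1 ⊕ K) ⊕ (M2 ⊕ K) = M1 ⊕ M2 — the shared key cancels under XOR.
11011110 XOR 01100111 = 10111001
00011000 XOR 10010101 = 10001101
10011011 XOR 10111100 = 00100111
00100001 XOR 10000111 = 10100110
11001111 XOR 11001101 = 00000010
10011001 XOR 00011011 = 10000010
00110101 XOR 11000010 = 11110111
10010011 XOR 10111111 = 00101100
10110010 XOR 00011111 = 10101101
11111001 XOR 10100001 = 01011000

b9 8d 27 a6 02 82 f7 2c ad 58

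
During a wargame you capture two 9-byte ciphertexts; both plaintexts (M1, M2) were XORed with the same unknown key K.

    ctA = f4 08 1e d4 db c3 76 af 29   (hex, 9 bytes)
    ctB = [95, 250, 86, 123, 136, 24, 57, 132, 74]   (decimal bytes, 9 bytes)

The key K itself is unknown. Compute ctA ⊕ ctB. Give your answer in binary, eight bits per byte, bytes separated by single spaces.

ctA ⊕ ctB = (M1 ⊕ K) ⊕ (M2 ⊕ K) = M1 ⊕ M2 — the shared key cancels under XOR.
f4 ⊕ 5f = ab
08 ⊕ fa = f2
1e ⊕ 56 = 48
d4 ⊕ 7b = af
db ⊕ 88 = 53
c3 ⊕ 18 = db
76 ⊕ 39 = 4f
af ⊕ 84 = 2b
29 ⊕ 4a = 63

10101011 11110010 01001000 10101111 01010011 11011011 01001111 00101011 01100011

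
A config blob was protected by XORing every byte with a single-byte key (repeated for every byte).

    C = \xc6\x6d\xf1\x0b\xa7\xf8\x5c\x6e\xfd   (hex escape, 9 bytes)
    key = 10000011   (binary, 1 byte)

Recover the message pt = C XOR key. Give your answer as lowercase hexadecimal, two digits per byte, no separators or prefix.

The 1-byte key repeats, so the effective keystream is 83 83 83 83 83 83 83 83 83.
byte 0: 11000110 XOR 10000011 = 01000101
byte 1: 01101101 XOR 10000011 = 11101110
byte 2: 11110001 XOR 10000011 = 01110010
byte 3: 00001011 XOR 10000011 = 10001000
byte 4: 10100111 XOR 10000011 = 00100100
byte 5: 11111000 XOR 10000011 = 01111011
byte 6: 01011100 XOR 10000011 = 11011111
byte 7: 01101110 XOR 10000011 = 11101101
byte 8: 11111101 XOR 10000011 = 01111110

45ee7288247bdfed7e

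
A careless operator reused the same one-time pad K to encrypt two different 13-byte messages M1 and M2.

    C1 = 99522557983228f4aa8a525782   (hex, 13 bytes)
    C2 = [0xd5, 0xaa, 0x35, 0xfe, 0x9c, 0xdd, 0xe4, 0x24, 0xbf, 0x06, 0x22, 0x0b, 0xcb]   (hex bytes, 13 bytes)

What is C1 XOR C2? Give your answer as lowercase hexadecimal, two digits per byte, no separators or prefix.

4cf810a904efccd0158c705c49

C1 ⊕ C2 = (M1 ⊕ K) ⊕ (M2 ⊕ K) = M1 ⊕ M2 — the shared key cancels under XOR.
99 ⊕ d5 = 4c
52 ⊕ aa = f8
25 ⊕ 35 = 10
57 ⊕ fe = a9
98 ⊕ 9c = 04
32 ⊕ dd = ef
28 ⊕ e4 = cc
f4 ⊕ 24 = d0
aa ⊕ bf = 15
8a ⊕ 06 = 8c
52 ⊕ 22 = 70
57 ⊕ 0b = 5c
82 ⊕ cb = 49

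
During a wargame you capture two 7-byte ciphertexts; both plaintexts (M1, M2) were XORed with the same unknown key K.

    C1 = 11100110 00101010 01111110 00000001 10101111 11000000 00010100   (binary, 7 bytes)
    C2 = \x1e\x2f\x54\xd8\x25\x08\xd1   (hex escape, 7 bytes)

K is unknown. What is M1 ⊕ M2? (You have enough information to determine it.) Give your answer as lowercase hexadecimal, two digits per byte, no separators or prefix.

C1 ⊕ C2 = (M1 ⊕ K) ⊕ (M2 ⊕ K) = M1 ⊕ M2 — the shared key cancels under XOR.
11100110 xor 00011110 = 11111000
00101010 xor 00101111 = 00000101
01111110 xor 01010100 = 00101010
00000001 xor 11011000 = 11011001
10101111 xor 00100101 = 10001010
11000000 xor 00001000 = 11001000
00010100 xor 11010001 = 11000101

f8052ad98ac8c5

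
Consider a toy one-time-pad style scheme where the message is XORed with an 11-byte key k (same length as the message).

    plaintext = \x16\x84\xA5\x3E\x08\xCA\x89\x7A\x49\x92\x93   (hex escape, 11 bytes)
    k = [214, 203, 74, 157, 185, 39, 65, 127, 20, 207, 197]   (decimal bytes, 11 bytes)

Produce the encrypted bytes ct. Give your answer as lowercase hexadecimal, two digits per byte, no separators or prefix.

16 XOR d6 = c0
84 XOR cb = 4f
a5 XOR 4a = ef
3e XOR 9d = a3
08 XOR b9 = b1
ca XOR 27 = ed
89 XOR 41 = c8
7a XOR 7f = 05
49 XOR 14 = 5d
92 XOR cf = 5d
93 XOR c5 = 56

c04fefa3b1edc8055d5d56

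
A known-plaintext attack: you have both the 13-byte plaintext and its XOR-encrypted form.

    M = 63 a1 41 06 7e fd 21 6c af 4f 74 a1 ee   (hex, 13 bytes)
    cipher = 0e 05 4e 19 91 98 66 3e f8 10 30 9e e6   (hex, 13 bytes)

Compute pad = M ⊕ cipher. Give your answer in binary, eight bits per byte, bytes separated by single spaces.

Since cipher = M ⊕ pad, XORing both sides with M gives pad = M ⊕ cipher.
63 ⊕ 0e = 6d
a1 ⊕ 05 = a4
41 ⊕ 4e = 0f
06 ⊕ 19 = 1f
7e ⊕ 91 = ef
fd ⊕ 98 = 65
21 ⊕ 66 = 47
6c ⊕ 3e = 52
af ⊕ f8 = 57
4f ⊕ 10 = 5f
74 ⊕ 30 = 44
a1 ⊕ 9e = 3f
ee ⊕ e6 = 08

01101101 10100100 00001111 00011111 11101111 01100101 01000111 01010010 01010111 01011111 01000100 00111111 00001000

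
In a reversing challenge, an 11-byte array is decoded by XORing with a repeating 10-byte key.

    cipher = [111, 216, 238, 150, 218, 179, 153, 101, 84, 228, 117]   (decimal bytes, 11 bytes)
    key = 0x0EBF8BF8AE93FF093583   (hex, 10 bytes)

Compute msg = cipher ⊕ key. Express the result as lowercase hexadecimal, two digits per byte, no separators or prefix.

The 10-byte key repeats, so the effective keystream is 0e bf 8b f8 ae 93 ff 09 35 83 0e.
byte 0: 6f xor 0e = 61
byte 1: d8 xor bf = 67
byte 2: ee xor 8b = 65
byte 3: 96 xor f8 = 6e
byte 4: da xor ae = 74
byte 5: b3 xor 93 = 20
byte 6: 99 xor ff = 66
byte 7: 65 xor 09 = 6c
byte 8: 54 xor 35 = 61
byte 9: e4 xor 83 = 67
byte 10: 75 xor 0e = 7b

6167656e7420666c61677b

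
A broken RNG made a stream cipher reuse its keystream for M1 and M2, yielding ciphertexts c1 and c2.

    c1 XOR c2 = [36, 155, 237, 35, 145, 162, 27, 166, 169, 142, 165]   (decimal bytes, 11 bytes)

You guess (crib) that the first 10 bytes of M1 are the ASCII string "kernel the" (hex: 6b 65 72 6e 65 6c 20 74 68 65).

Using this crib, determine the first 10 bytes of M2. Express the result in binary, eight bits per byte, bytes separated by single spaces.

Since c1 ⊕ c2 = M1 ⊕ M2, XORing with the guessed M1 bytes yields the corresponding M2 bytes: M2 = (c1 ⊕ c2) ⊕ M1.
00100100 ⊕ 01101011 = 01001111
10011011 ⊕ 01100101 = 11111110
11101101 ⊕ 01110010 = 10011111
00100011 ⊕ 01101110 = 01001101
10010001 ⊕ 01100101 = 11110100
10100010 ⊕ 01101100 = 11001110
00011011 ⊕ 00100000 = 00111011
10100110 ⊕ 01110100 = 11010010
10101001 ⊕ 01101000 = 11000001
10001110 ⊕ 01100101 = 11101011

01001111 11111110 10011111 01001101 11110100 11001110 00111011 11010010 11000001 11101011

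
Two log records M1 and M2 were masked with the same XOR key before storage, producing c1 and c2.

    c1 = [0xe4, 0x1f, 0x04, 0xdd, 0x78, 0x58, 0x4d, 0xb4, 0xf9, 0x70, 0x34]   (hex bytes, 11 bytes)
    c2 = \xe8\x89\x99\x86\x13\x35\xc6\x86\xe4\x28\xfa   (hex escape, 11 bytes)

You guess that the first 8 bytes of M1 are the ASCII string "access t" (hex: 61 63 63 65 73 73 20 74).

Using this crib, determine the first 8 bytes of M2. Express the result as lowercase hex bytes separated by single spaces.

6d f5 fe 3e 18 1e ab 46

First, c1 ⊕ c2 = (M1 ⊕ K) ⊕ (M2 ⊕ K) = M1 ⊕ M2, so the key drops out. Then M2 = (M1 ⊕ M2) ⊕ M1 over the first 8 bytes.
byte 0: (e4 XOR e8) XOR 61 = 0c XOR 61 = 6d
byte 1: (1f XOR 89) XOR 63 = 96 XOR 63 = f5
byte 2: (04 XOR 99) XOR 63 = 9d XOR 63 = fe
byte 3: (dd XOR 86) XOR 65 = 5b XOR 65 = 3e
byte 4: (78 XOR 13) XOR 73 = 6b XOR 73 = 18
byte 5: (58 XOR 35) XOR 73 = 6d XOR 73 = 1e
byte 6: (4d XOR c6) XOR 20 = 8b XOR 20 = ab
byte 7: (b4 XOR 86) XOR 74 = 32 XOR 74 = 46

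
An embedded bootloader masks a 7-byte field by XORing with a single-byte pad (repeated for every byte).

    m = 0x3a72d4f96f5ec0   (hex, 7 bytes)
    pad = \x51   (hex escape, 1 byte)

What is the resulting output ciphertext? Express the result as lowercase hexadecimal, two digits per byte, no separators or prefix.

The 1-byte key repeats, so the effective keystream is 51 51 51 51 51 51 51.
byte 0: 00111010 xor 01010001 = 01101011
byte 1: 01110010 xor 01010001 = 00100011
byte 2: 11010100 xor 01010001 = 10000101
byte 3: 11111001 xor 01010001 = 10101000
byte 4: 01101111 xor 01010001 = 00111110
byte 5: 01011110 xor 01010001 = 00001111
byte 6: 11000000 xor 01010001 = 10010001

6b2385a83e0f91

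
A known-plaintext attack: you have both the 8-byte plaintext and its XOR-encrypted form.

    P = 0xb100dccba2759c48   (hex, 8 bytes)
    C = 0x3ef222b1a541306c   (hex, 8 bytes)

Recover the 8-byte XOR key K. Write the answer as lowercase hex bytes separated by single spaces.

8f f2 fe 7a 07 34 ac 24

Since C = P ⊕ K, XORing both sides with P gives K = P ⊕ C.
b1 ^ 3e = 8f
00 ^ f2 = f2
dc ^ 22 = fe
cb ^ b1 = 7a
a2 ^ a5 = 07
75 ^ 41 = 34
9c ^ 30 = ac
48 ^ 6c = 24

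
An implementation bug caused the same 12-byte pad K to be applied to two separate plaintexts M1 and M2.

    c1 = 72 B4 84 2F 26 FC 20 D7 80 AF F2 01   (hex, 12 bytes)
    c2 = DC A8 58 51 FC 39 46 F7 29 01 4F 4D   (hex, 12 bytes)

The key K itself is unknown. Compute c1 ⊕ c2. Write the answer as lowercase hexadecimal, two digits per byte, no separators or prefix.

c1 ⊕ c2 = (M1 ⊕ K) ⊕ (M2 ⊕ K) = M1 ⊕ M2 — the shared key cancels under XOR.
01110010 xor 11011100 = 10101110
10110100 xor 10101000 = 00011100
10000100 xor 01011000 = 11011100
00101111 xor 01010001 = 01111110
00100110 xor 11111100 = 11011010
11111100 xor 00111001 = 11000101
00100000 xor 01000110 = 01100110
11010111 xor 11110111 = 00100000
10000000 xor 00101001 = 10101001
10101111 xor 00000001 = 10101110
11110010 xor 01001111 = 10111101
00000001 xor 01001101 = 01001100

ae1cdc7edac56620a9aebd4c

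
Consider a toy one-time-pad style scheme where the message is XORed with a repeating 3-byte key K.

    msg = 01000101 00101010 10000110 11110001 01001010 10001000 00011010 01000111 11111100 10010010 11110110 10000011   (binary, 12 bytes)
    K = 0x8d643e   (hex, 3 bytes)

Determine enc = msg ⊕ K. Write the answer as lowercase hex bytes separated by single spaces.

The 3-byte key repeats, so the effective keystream is 8d 64 3e 8d 64 3e 8d 64 3e 8d 64 3e.
byte 0:  69 ⊕ 141 = 200
byte 1:  42 ⊕ 100 =  78
byte 2: 134 ⊕  62 = 184
byte 3: 241 ⊕ 141 = 124
byte 4:  74 ⊕ 100 =  46
byte 5: 136 ⊕  62 = 182
byte 6:  26 ⊕ 141 = 151
byte 7:  71 ⊕ 100 =  35
byte 8: 252 ⊕  62 = 194
byte 9: 146 ⊕ 141 =  31
byte 10: 246 ⊕ 100 = 146
byte 11: 131 ⊕  62 = 189

c8 4e b8 7c 2e b6 97 23 c2 1f 92 bd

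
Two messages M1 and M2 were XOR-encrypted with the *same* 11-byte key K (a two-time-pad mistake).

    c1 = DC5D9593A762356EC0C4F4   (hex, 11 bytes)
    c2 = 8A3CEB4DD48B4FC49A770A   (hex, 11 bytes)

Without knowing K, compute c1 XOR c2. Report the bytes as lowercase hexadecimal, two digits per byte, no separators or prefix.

56617ede73e97aaa5ab3fe

c1 ⊕ c2 = (M1 ⊕ K) ⊕ (M2 ⊕ K) = M1 ⊕ M2 — the shared key cancels under XOR.
dc xor 8a = 56
5d xor 3c = 61
95 xor eb = 7e
93 xor 4d = de
a7 xor d4 = 73
62 xor 8b = e9
35 xor 4f = 7a
6e xor c4 = aa
c0 xor 9a = 5a
c4 xor 77 = b3
f4 xor 0a = fe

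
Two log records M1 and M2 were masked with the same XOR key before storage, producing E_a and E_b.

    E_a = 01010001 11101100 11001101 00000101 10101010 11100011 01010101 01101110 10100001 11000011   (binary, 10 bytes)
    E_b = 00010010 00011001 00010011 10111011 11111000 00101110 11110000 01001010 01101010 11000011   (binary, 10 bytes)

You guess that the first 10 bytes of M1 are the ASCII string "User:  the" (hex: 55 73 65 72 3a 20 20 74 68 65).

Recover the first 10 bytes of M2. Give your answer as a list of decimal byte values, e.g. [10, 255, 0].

First, E_a ⊕ E_b = (M1 ⊕ K) ⊕ (M2 ⊕ K) = M1 ⊕ M2, so the key drops out. Then M2 = (M1 ⊕ M2) ⊕ M1 over the first 10 bytes.
byte 0: (51 ^ 12) ^ 55 = 43 ^ 55 = 16
byte 1: (ec ^ 19) ^ 73 = f5 ^ 73 = 86
byte 2: (cd ^ 13) ^ 65 = de ^ 65 = bb
byte 3: (05 ^ bb) ^ 72 = be ^ 72 = cc
byte 4: (aa ^ f8) ^ 3a = 52 ^ 3a = 68
byte 5: (e3 ^ 2e) ^ 20 = cd ^ 20 = ed
byte 6: (55 ^ f0) ^ 20 = a5 ^ 20 = 85
byte 7: (6e ^ 4a) ^ 74 = 24 ^ 74 = 50
byte 8: (a1 ^ 6a) ^ 68 = cb ^ 68 = a3
byte 9: (c3 ^ c3) ^ 65 = 00 ^ 65 = 65

[22, 134, 187, 204, 104, 237, 133, 80, 163, 101]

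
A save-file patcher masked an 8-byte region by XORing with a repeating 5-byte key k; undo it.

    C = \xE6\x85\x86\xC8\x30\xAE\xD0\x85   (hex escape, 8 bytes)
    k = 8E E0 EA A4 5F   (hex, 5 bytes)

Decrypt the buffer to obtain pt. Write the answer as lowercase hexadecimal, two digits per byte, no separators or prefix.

The 5-byte key repeats, so the effective keystream is 8e e0 ea a4 5f 8e e0 ea.
byte 0: 230 ^ 142 = 104
byte 1: 133 ^ 224 = 101
byte 2: 134 ^ 234 = 108
byte 3: 200 ^ 164 = 108
byte 4:  48 ^  95 = 111
byte 5: 174 ^ 142 =  32
byte 6: 208 ^ 224 =  48
byte 7: 133 ^ 234 = 111

68656c6c6f20306f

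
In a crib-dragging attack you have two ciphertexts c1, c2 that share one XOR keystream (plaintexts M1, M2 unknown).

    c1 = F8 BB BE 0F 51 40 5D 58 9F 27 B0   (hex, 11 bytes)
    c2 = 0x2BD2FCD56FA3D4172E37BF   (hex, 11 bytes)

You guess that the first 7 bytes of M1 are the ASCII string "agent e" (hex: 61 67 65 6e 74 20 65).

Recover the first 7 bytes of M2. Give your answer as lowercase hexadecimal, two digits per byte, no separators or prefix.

First, c1 ⊕ c2 = (M1 ⊕ K) ⊕ (M2 ⊕ K) = M1 ⊕ M2, so the key drops out. Then M2 = (M1 ⊕ M2) ⊕ M1 over the first 7 bytes.
byte 0: (f8 ^ 2b) ^ 61 = d3 ^ 61 = b2
byte 1: (bb ^ d2) ^ 67 = 69 ^ 67 = 0e
byte 2: (be ^ fc) ^ 65 = 42 ^ 65 = 27
byte 3: (0f ^ d5) ^ 6e = da ^ 6e = b4
byte 4: (51 ^ 6f) ^ 74 = 3e ^ 74 = 4a
byte 5: (40 ^ a3) ^ 20 = e3 ^ 20 = c3
byte 6: (5d ^ d4) ^ 65 = 89 ^ 65 = ec

b20e27b44ac3ec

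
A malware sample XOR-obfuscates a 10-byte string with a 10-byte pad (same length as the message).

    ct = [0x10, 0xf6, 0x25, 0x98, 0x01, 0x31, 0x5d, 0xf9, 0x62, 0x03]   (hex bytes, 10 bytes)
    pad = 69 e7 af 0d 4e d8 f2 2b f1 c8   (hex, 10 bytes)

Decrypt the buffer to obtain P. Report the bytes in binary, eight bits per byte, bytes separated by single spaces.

01111001 00010001 10001010 10010101 01001111 11101001 10101111 11010010 10010011 11001011

XOR is its own inverse, so applying the key byte-wise gives the result directly.
 16 XOR 105 = 121
246 XOR 231 =  17
 37 XOR 175 = 138
152 XOR  13 = 149
  1 XOR  78 =  79
 49 XOR 216 = 233
 93 XOR 242 = 175
249 XOR  43 = 210
 98 XOR 241 = 147
  3 XOR 200 = 203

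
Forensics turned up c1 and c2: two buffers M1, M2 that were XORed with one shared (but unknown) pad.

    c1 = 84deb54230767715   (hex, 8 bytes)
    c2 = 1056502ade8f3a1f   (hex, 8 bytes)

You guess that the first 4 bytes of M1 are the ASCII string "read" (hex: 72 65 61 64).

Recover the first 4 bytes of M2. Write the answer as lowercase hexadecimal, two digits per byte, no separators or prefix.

e6ed840c

First, c1 ⊕ c2 = (M1 ⊕ K) ⊕ (M2 ⊕ K) = M1 ⊕ M2, so the key drops out. Then M2 = (M1 ⊕ M2) ⊕ M1 over the first 4 bytes.
byte 0: (84 ^ 10) ^ 72 = 94 ^ 72 = e6
byte 1: (de ^ 56) ^ 65 = 88 ^ 65 = ed
byte 2: (b5 ^ 50) ^ 61 = e5 ^ 61 = 84
byte 3: (42 ^ 2a) ^ 64 = 68 ^ 64 = 0c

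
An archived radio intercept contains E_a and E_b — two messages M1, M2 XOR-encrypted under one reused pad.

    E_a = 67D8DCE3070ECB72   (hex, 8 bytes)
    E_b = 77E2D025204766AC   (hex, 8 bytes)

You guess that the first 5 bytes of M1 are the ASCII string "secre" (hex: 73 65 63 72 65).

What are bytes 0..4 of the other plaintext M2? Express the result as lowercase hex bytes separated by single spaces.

63 5f 6f b4 42

First, E_a ⊕ E_b = (M1 ⊕ K) ⊕ (M2 ⊕ K) = M1 ⊕ M2, so the key drops out. Then M2 = (M1 ⊕ M2) ⊕ M1 over the first 5 bytes.
byte 0: (67 xor 77) xor 73 = 10 xor 73 = 63
byte 1: (d8 xor e2) xor 65 = 3a xor 65 = 5f
byte 2: (dc xor d0) xor 63 = 0c xor 63 = 6f
byte 3: (e3 xor 25) xor 72 = c6 xor 72 = b4
byte 4: (07 xor 20) xor 65 = 27 xor 65 = 42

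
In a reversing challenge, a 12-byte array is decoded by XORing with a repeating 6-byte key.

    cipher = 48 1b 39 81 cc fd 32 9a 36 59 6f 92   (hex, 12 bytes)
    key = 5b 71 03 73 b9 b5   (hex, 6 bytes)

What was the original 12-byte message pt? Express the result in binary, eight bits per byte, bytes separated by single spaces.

00010011 01101010 00111010 11110010 01110101 01001000 01101001 11101011 00110101 00101010 11010110 00100111

The 6-byte key repeats, so the effective keystream is 5b 71 03 73 b9 b5 5b 71 03 73 b9 b5.
byte 0: 01001000 ⊕ 01011011 = 00010011
byte 1: 00011011 ⊕ 01110001 = 01101010
byte 2: 00111001 ⊕ 00000011 = 00111010
byte 3: 10000001 ⊕ 01110011 = 11110010
byte 4: 11001100 ⊕ 10111001 = 01110101
byte 5: 11111101 ⊕ 10110101 = 01001000
byte 6: 00110010 ⊕ 01011011 = 01101001
byte 7: 10011010 ⊕ 01110001 = 11101011
byte 8: 00110110 ⊕ 00000011 = 00110101
byte 9: 01011001 ⊕ 01110011 = 00101010
byte 10: 01101111 ⊕ 10111001 = 11010110
byte 11: 10010010 ⊕ 10110101 = 00100111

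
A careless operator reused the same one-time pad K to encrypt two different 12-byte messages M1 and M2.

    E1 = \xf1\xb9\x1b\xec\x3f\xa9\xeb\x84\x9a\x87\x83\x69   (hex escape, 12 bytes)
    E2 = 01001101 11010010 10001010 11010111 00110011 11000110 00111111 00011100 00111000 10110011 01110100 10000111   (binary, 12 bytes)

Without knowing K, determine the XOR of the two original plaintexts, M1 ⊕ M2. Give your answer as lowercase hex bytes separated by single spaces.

bc 6b 91 3b 0c 6f d4 98 a2 34 f7 ee

E1 ⊕ E2 = (M1 ⊕ K) ⊕ (M2 ⊕ K) = M1 ⊕ M2 — the shared key cancels under XOR.
byte 0: 11110001 ⊕ 01001101 = 10111100
byte 1: 10111001 ⊕ 11010010 = 01101011
byte 2: 00011011 ⊕ 10001010 = 10010001
byte 3: 11101100 ⊕ 11010111 = 00111011
byte 4: 00111111 ⊕ 00110011 = 00001100
byte 5: 10101001 ⊕ 11000110 = 01101111
byte 6: 11101011 ⊕ 00111111 = 11010100
byte 7: 10000100 ⊕ 00011100 = 10011000
byte 8: 10011010 ⊕ 00111000 = 10100010
byte 9: 10000111 ⊕ 10110011 = 00110100
byte 10: 10000011 ⊕ 01110100 = 11110111
byte 11: 01101001 ⊕ 10000111 = 11101110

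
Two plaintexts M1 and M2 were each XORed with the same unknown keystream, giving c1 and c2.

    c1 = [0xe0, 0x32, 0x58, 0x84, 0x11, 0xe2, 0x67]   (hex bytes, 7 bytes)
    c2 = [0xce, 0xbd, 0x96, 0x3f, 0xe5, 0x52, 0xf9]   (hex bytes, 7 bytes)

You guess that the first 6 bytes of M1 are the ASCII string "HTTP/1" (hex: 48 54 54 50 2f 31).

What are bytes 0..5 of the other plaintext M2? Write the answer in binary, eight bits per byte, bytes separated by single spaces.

First, c1 ⊕ c2 = (M1 ⊕ K) ⊕ (M2 ⊕ K) = M1 ⊕ M2, so the key drops out. Then M2 = (M1 ⊕ M2) ⊕ M1 over the first 6 bytes.
byte 0: (e0 ⊕ ce) ⊕ 48 = 2e ⊕ 48 = 66
byte 1: (32 ⊕ bd) ⊕ 54 = 8f ⊕ 54 = db
byte 2: (58 ⊕ 96) ⊕ 54 = ce ⊕ 54 = 9a
byte 3: (84 ⊕ 3f) ⊕ 50 = bb ⊕ 50 = eb
byte 4: (11 ⊕ e5) ⊕ 2f = f4 ⊕ 2f = db
byte 5: (e2 ⊕ 52) ⊕ 31 = b0 ⊕ 31 = 81

01100110 11011011 10011010 11101011 11011011 10000001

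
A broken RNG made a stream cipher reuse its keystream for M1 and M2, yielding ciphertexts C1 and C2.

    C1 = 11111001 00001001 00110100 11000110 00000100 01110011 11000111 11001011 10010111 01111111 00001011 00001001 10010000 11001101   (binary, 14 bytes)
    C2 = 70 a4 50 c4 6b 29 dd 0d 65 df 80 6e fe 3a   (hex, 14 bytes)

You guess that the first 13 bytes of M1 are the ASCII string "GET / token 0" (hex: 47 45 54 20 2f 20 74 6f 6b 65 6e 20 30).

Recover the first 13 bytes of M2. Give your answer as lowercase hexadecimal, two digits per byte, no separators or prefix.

First, C1 ⊕ C2 = (M1 ⊕ K) ⊕ (M2 ⊕ K) = M1 ⊕ M2, so the key drops out. Then M2 = (M1 ⊕ M2) ⊕ M1 over the first 13 bytes.
byte 0: (f9 ^ 70) ^ 47 = 89 ^ 47 = ce
byte 1: (09 ^ a4) ^ 45 = ad ^ 45 = e8
byte 2: (34 ^ 50) ^ 54 = 64 ^ 54 = 30
byte 3: (c6 ^ c4) ^ 20 = 02 ^ 20 = 22
byte 4: (04 ^ 6b) ^ 2f = 6f ^ 2f = 40
byte 5: (73 ^ 29) ^ 20 = 5a ^ 20 = 7a
byte 6: (c7 ^ dd) ^ 74 = 1a ^ 74 = 6e
byte 7: (cb ^ 0d) ^ 6f = c6 ^ 6f = a9
byte 8: (97 ^ 65) ^ 6b = f2 ^ 6b = 99
byte 9: (7f ^ df) ^ 65 = a0 ^ 65 = c5
byte 10: (0b ^ 80) ^ 6e = 8b ^ 6e = e5
byte 11: (09 ^ 6e) ^ 20 = 67 ^ 20 = 47
byte 12: (90 ^ fe) ^ 30 = 6e ^ 30 = 5e

cee83022407a6ea999c5e5475e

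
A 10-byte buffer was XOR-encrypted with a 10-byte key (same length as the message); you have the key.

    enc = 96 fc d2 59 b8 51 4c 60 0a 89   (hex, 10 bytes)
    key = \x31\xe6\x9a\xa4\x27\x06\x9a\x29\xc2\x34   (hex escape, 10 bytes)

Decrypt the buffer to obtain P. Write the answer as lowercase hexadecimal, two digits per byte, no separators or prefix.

a71a48fd9f57d649c8bd

XOR is its own inverse, so applying the key byte-wise gives the result directly.
byte 0: 10010110 ⊕ 00110001 = 10100111
byte 1: 11111100 ⊕ 11100110 = 00011010
byte 2: 11010010 ⊕ 10011010 = 01001000
byte 3: 01011001 ⊕ 10100100 = 11111101
byte 4: 10111000 ⊕ 00100111 = 10011111
byte 5: 01010001 ⊕ 00000110 = 01010111
byte 6: 01001100 ⊕ 10011010 = 11010110
byte 7: 01100000 ⊕ 00101001 = 01001001
byte 8: 00001010 ⊕ 11000010 = 11001000
byte 9: 10001001 ⊕ 00110100 = 10111101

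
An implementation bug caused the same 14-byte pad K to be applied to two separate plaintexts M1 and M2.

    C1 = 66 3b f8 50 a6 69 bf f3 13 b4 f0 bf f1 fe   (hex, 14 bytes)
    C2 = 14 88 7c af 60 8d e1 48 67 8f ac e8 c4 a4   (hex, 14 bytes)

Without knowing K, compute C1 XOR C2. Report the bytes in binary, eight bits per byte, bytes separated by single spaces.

01110010 10110011 10000100 11111111 11000110 11100100 01011110 10111011 01110100 00111011 01011100 01010111 00110101 01011010

C1 ⊕ C2 = (M1 ⊕ K) ⊕ (M2 ⊕ K) = M1 ⊕ M2 — the shared key cancels under XOR.
byte 0: 01100110 xor 00010100 = 01110010
byte 1: 00111011 xor 10001000 = 10110011
byte 2: 11111000 xor 01111100 = 10000100
byte 3: 01010000 xor 10101111 = 11111111
byte 4: 10100110 xor 01100000 = 11000110
byte 5: 01101001 xor 10001101 = 11100100
byte 6: 10111111 xor 11100001 = 01011110
byte 7: 11110011 xor 01001000 = 10111011
byte 8: 00010011 xor 01100111 = 01110100
byte 9: 10110100 xor 10001111 = 00111011
byte 10: 11110000 xor 10101100 = 01011100
byte 11: 10111111 xor 11101000 = 01010111
byte 12: 11110001 xor 11000100 = 00110101
byte 13: 11111110 xor 10100100 = 01011010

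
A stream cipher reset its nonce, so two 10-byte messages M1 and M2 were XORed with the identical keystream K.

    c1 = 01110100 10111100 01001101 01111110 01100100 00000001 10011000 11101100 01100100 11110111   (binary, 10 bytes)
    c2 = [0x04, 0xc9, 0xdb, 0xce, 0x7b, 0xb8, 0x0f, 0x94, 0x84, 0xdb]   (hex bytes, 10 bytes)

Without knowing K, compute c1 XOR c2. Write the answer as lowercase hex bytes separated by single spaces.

c1 ⊕ c2 = (M1 ⊕ K) ⊕ (M2 ⊕ K) = M1 ⊕ M2 — the shared key cancels under XOR.
116 XOR   4 = 112
188 XOR 201 = 117
 77 XOR 219 = 150
126 XOR 206 = 176
100 XOR 123 =  31
  1 XOR 184 = 185
152 XOR  15 = 151
236 XOR 148 = 120
100 XOR 132 = 224
247 XOR 219 =  44

70 75 96 b0 1f b9 97 78 e0 2c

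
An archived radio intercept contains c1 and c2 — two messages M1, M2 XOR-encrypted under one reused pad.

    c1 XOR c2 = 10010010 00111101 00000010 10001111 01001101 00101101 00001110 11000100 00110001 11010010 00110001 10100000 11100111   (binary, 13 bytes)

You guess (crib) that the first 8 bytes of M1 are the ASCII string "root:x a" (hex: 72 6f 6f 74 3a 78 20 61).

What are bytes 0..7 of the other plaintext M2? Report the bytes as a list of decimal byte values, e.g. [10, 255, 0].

[224, 82, 109, 251, 119, 85, 46, 165]

Since c1 ⊕ c2 = M1 ⊕ M2, XORing with the guessed M1 bytes yields the corresponding M2 bytes: M2 = (c1 ⊕ c2) ⊕ M1.
10010010 XOR 01110010 = 11100000
00111101 XOR 01101111 = 01010010
00000010 XOR 01101111 = 01101101
10001111 XOR 01110100 = 11111011
01001101 XOR 00111010 = 01110111
00101101 XOR 01111000 = 01010101
00001110 XOR 00100000 = 00101110
11000100 XOR 01100001 = 10100101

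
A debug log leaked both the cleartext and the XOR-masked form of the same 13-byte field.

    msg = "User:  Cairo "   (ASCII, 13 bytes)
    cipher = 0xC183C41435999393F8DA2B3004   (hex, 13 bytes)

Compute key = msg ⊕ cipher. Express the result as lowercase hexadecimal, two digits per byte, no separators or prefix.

Since cipher = msg ⊕ key, XORing both sides with msg gives key = msg ⊕ cipher.
byte 0: 01010101 xor 11000001 = 10010100
byte 1: 01110011 xor 10000011 = 11110000
byte 2: 01100101 xor 11000100 = 10100001
byte 3: 01110010 xor 00010100 = 01100110
byte 4: 00111010 xor 00110101 = 00001111
byte 5: 00100000 xor 10011001 = 10111001
byte 6: 00100000 xor 10010011 = 10110011
byte 7: 01000011 xor 10010011 = 11010000
byte 8: 01100001 xor 11111000 = 10011001
byte 9: 01101001 xor 11011010 = 10110011
byte 10: 01110010 xor 00101011 = 01011001
byte 11: 01101111 xor 00110000 = 01011111
byte 12: 00100000 xor 00000100 = 00100100

94f0a1660fb9b3d099b3595f24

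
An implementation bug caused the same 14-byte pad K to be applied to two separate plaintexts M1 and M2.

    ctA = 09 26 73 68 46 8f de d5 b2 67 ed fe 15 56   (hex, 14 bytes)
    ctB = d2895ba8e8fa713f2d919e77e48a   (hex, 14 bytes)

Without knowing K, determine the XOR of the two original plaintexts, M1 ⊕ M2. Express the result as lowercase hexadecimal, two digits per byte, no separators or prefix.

ctA ⊕ ctB = (M1 ⊕ K) ⊕ (M2 ⊕ K) = M1 ⊕ M2 — the shared key cancels under XOR.
09 xor d2 = db
26 xor 89 = af
73 xor 5b = 28
68 xor a8 = c0
46 xor e8 = ae
8f xor fa = 75
de xor 71 = af
d5 xor 3f = ea
b2 xor 2d = 9f
67 xor 91 = f6
ed xor 9e = 73
fe xor 77 = 89
15 xor e4 = f1
56 xor 8a = dc

dbaf28c0ae75afea9ff67389f1dc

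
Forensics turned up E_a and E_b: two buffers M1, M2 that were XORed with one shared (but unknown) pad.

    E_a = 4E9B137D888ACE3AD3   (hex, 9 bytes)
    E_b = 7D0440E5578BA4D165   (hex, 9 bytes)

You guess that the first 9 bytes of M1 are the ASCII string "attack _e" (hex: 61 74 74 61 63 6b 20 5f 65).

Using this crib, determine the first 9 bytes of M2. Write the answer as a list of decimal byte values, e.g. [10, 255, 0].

[82, 235, 39, 249, 188, 106, 74, 180, 211]

First, E_a ⊕ E_b = (M1 ⊕ K) ⊕ (M2 ⊕ K) = M1 ⊕ M2, so the key drops out. Then M2 = (M1 ⊕ M2) ⊕ M1 over the first 9 bytes.
byte 0: (4e ^ 7d) ^ 61 = 33 ^ 61 = 52
byte 1: (9b ^ 04) ^ 74 = 9f ^ 74 = eb
byte 2: (13 ^ 40) ^ 74 = 53 ^ 74 = 27
byte 3: (7d ^ e5) ^ 61 = 98 ^ 61 = f9
byte 4: (88 ^ 57) ^ 63 = df ^ 63 = bc
byte 5: (8a ^ 8b) ^ 6b = 01 ^ 6b = 6a
byte 6: (ce ^ a4) ^ 20 = 6a ^ 20 = 4a
byte 7: (3a ^ d1) ^ 5f = eb ^ 5f = b4
byte 8: (d3 ^ 65) ^ 65 = b6 ^ 65 = d3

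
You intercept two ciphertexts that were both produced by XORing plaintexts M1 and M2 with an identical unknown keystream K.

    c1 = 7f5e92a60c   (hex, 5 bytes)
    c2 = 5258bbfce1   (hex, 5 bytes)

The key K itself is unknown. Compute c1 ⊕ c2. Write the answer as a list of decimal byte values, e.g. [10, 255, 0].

c1 ⊕ c2 = (M1 ⊕ K) ⊕ (M2 ⊕ K) = M1 ⊕ M2 — the shared key cancels under XOR.
127 ⊕  82 =  45
 94 ⊕  88 =   6
146 ⊕ 187 =  41
166 ⊕ 252 =  90
 12 ⊕ 225 = 237

[45, 6, 41, 90, 237]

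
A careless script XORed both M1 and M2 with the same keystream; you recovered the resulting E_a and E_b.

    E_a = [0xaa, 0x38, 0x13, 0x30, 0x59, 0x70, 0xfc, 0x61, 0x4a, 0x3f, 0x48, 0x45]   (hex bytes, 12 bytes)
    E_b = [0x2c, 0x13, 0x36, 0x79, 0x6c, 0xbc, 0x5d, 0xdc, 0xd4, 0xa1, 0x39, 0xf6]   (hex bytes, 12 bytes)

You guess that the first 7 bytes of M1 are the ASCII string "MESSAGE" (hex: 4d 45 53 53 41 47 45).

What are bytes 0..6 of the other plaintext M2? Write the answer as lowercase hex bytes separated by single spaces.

First, E_a ⊕ E_b = (M1 ⊕ K) ⊕ (M2 ⊕ K) = M1 ⊕ M2, so the key drops out. Then M2 = (M1 ⊕ M2) ⊕ M1 over the first 7 bytes.
byte 0: (aa ⊕ 2c) ⊕ 4d = 86 ⊕ 4d = cb
byte 1: (38 ⊕ 13) ⊕ 45 = 2b ⊕ 45 = 6e
byte 2: (13 ⊕ 36) ⊕ 53 = 25 ⊕ 53 = 76
byte 3: (30 ⊕ 79) ⊕ 53 = 49 ⊕ 53 = 1a
byte 4: (59 ⊕ 6c) ⊕ 41 = 35 ⊕ 41 = 74
byte 5: (70 ⊕ bc) ⊕ 47 = cc ⊕ 47 = 8b
byte 6: (fc ⊕ 5d) ⊕ 45 = a1 ⊕ 45 = e4

cb 6e 76 1a 74 8b e4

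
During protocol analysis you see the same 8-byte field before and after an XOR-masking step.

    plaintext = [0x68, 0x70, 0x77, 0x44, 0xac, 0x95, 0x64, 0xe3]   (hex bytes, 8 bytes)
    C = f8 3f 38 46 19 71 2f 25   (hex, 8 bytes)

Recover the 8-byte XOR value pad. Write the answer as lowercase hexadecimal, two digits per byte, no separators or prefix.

904f4f02b5e44bc6

Since C = plaintext ⊕ pad, XORing both sides with plaintext gives pad = plaintext ⊕ C.
104 ⊕ 248 = 144
112 ⊕  63 =  79
119 ⊕  56 =  79
 68 ⊕  70 =   2
172 ⊕  25 = 181
149 ⊕ 113 = 228
100 ⊕  47 =  75
227 ⊕  37 = 198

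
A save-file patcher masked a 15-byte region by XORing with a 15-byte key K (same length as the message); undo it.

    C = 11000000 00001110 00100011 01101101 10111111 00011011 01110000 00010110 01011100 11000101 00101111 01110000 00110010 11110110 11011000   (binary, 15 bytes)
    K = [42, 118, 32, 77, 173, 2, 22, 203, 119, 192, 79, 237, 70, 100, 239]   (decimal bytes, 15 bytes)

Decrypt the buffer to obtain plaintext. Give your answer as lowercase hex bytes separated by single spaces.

XOR is its own inverse, so applying the key byte-wise gives the result directly.
byte 0: 192 ^  42 = 234
byte 1:  14 ^ 118 = 120
byte 2:  35 ^  32 =   3
byte 3: 109 ^  77 =  32
byte 4: 191 ^ 173 =  18
byte 5:  27 ^   2 =  25
byte 6: 112 ^  22 = 102
byte 7:  22 ^ 203 = 221
byte 8:  92 ^ 119 =  43
byte 9: 197 ^ 192 =   5
byte 10:  47 ^  79 =  96
byte 11: 112 ^ 237 = 157
byte 12:  50 ^  70 = 116
byte 13: 246 ^ 100 = 146
byte 14: 216 ^ 239 =  55

ea 78 03 20 12 19 66 dd 2b 05 60 9d 74 92 37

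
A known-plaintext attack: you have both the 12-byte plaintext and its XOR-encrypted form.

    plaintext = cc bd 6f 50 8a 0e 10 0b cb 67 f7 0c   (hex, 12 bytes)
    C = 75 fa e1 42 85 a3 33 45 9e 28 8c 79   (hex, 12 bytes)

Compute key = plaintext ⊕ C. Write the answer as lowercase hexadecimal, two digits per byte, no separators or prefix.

Since C = plaintext ⊕ key, XORing both sides with plaintext gives key = plaintext ⊕ C.
cc XOR 75 = b9
bd XOR fa = 47
6f XOR e1 = 8e
50 XOR 42 = 12
8a XOR 85 = 0f
0e XOR a3 = ad
10 XOR 33 = 23
0b XOR 45 = 4e
cb XOR 9e = 55
67 XOR 28 = 4f
f7 XOR 8c = 7b
0c XOR 79 = 75

b9478e120fad234e554f7b75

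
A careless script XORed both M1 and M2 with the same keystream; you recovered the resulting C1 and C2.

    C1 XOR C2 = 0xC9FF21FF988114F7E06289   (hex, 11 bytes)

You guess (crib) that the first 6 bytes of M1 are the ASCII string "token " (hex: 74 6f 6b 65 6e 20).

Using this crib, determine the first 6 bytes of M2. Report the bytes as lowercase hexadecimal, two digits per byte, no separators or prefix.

bd904a9af6a1

Since C1 ⊕ C2 = M1 ⊕ M2, XORing with the guessed M1 bytes yields the corresponding M2 bytes: M2 = (C1 ⊕ C2) ⊕ M1.
c9 XOR 74 = bd
ff XOR 6f = 90
21 XOR 6b = 4a
ff XOR 65 = 9a
98 XOR 6e = f6
81 XOR 20 = a1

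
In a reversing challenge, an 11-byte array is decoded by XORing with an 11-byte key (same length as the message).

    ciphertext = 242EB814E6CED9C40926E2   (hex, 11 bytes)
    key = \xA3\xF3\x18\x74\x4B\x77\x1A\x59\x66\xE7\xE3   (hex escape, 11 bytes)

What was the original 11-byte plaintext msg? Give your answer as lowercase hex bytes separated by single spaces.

XOR is its own inverse, so applying the key byte-wise gives the result directly.
byte 0: 24 xor a3 = 87
byte 1: 2e xor f3 = dd
byte 2: b8 xor 18 = a0
byte 3: 14 xor 74 = 60
byte 4: e6 xor 4b = ad
byte 5: ce xor 77 = b9
byte 6: d9 xor 1a = c3
byte 7: c4 xor 59 = 9d
byte 8: 09 xor 66 = 6f
byte 9: 26 xor e7 = c1
byte 10: e2 xor e3 = 01

87 dd a0 60 ad b9 c3 9d 6f c1 01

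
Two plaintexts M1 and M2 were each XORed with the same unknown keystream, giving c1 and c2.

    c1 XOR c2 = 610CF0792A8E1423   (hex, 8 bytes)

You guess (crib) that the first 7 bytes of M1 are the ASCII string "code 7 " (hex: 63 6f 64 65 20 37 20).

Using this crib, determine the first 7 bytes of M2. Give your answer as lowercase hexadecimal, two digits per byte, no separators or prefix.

0263941c0ab934

Since c1 ⊕ c2 = M1 ⊕ M2, XORing with the guessed M1 bytes yields the corresponding M2 bytes: M2 = (c1 ⊕ c2) ⊕ M1.
byte 0:  97 xor  99 =   2
byte 1:  12 xor 111 =  99
byte 2: 240 xor 100 = 148
byte 3: 121 xor 101 =  28
byte 4:  42 xor  32 =  10
byte 5: 142 xor  55 = 185
byte 6:  20 xor  32 =  52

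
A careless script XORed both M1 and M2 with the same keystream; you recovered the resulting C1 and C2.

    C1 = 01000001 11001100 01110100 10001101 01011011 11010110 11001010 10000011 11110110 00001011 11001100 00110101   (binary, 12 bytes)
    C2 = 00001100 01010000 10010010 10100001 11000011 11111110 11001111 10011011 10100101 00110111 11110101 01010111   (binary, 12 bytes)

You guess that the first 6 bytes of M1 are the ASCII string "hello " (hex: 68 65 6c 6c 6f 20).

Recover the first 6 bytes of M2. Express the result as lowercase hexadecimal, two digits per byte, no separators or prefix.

25f98a40f708

First, C1 ⊕ C2 = (M1 ⊕ K) ⊕ (M2 ⊕ K) = M1 ⊕ M2, so the key drops out. Then M2 = (M1 ⊕ M2) ⊕ M1 over the first 6 bytes.
byte 0: (41 ⊕ 0c) ⊕ 68 = 4d ⊕ 68 = 25
byte 1: (cc ⊕ 50) ⊕ 65 = 9c ⊕ 65 = f9
byte 2: (74 ⊕ 92) ⊕ 6c = e6 ⊕ 6c = 8a
byte 3: (8d ⊕ a1) ⊕ 6c = 2c ⊕ 6c = 40
byte 4: (5b ⊕ c3) ⊕ 6f = 98 ⊕ 6f = f7
byte 5: (d6 ⊕ fe) ⊕ 20 = 28 ⊕ 20 = 08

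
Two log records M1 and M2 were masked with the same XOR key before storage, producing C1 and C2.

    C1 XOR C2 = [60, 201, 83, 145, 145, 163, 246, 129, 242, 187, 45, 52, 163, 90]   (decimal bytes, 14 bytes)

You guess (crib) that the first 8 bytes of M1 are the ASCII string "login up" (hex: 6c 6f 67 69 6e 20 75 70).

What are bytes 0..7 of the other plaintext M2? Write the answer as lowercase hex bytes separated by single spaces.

50 a6 34 f8 ff 83 83 f1

Since C1 ⊕ C2 = M1 ⊕ M2, XORing with the guessed M1 bytes yields the corresponding M2 bytes: M2 = (C1 ⊕ C2) ⊕ M1.
3c ^ 6c = 50
c9 ^ 6f = a6
53 ^ 67 = 34
91 ^ 69 = f8
91 ^ 6e = ff
a3 ^ 20 = 83
f6 ^ 75 = 83
81 ^ 70 = f1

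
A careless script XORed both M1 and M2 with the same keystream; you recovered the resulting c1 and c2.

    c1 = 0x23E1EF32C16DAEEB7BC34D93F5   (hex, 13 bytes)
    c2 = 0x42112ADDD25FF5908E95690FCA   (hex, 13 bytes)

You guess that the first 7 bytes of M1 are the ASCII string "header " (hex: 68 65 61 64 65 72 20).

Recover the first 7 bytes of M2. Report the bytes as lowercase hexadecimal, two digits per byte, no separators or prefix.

First, c1 ⊕ c2 = (M1 ⊕ K) ⊕ (M2 ⊕ K) = M1 ⊕ M2, so the key drops out. Then M2 = (M1 ⊕ M2) ⊕ M1 over the first 7 bytes.
byte 0: (23 XOR 42) XOR 68 = 61 XOR 68 = 09
byte 1: (e1 XOR 11) XOR 65 = f0 XOR 65 = 95
byte 2: (ef XOR 2a) XOR 61 = c5 XOR 61 = a4
byte 3: (32 XOR dd) XOR 64 = ef XOR 64 = 8b
byte 4: (c1 XOR d2) XOR 65 = 13 XOR 65 = 76
byte 5: (6d XOR 5f) XOR 72 = 32 XOR 72 = 40
byte 6: (ae XOR f5) XOR 20 = 5b XOR 20 = 7b

0995a48b76407b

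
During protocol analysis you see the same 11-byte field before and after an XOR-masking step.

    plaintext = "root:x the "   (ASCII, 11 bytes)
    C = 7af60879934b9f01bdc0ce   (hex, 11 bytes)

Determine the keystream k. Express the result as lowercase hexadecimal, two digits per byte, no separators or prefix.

0899670da933bf75d5a5ee

Since C = plaintext ⊕ k, XORing both sides with plaintext gives k = plaintext ⊕ C.
72 ^ 7a = 08
6f ^ f6 = 99
6f ^ 08 = 67
74 ^ 79 = 0d
3a ^ 93 = a9
78 ^ 4b = 33
20 ^ 9f = bf
74 ^ 01 = 75
68 ^ bd = d5
65 ^ c0 = a5
20 ^ ce = ee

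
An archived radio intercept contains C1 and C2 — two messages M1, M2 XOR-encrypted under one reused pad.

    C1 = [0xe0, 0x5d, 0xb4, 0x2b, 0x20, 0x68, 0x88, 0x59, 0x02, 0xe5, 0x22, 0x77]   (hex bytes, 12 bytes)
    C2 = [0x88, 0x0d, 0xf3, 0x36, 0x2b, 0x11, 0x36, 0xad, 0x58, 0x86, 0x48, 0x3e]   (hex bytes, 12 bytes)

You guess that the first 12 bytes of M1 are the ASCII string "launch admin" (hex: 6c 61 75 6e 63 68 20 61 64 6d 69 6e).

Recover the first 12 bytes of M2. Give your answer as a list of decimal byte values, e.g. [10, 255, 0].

[4, 49, 50, 115, 104, 17, 158, 149, 62, 14, 3, 39]

First, C1 ⊕ C2 = (M1 ⊕ K) ⊕ (M2 ⊕ K) = M1 ⊕ M2, so the key drops out. Then M2 = (M1 ⊕ M2) ⊕ M1 over the first 12 bytes.
byte 0: (e0 ⊕ 88) ⊕ 6c = 68 ⊕ 6c = 04
byte 1: (5d ⊕ 0d) ⊕ 61 = 50 ⊕ 61 = 31
byte 2: (b4 ⊕ f3) ⊕ 75 = 47 ⊕ 75 = 32
byte 3: (2b ⊕ 36) ⊕ 6e = 1d ⊕ 6e = 73
byte 4: (20 ⊕ 2b) ⊕ 63 = 0b ⊕ 63 = 68
byte 5: (68 ⊕ 11) ⊕ 68 = 79 ⊕ 68 = 11
byte 6: (88 ⊕ 36) ⊕ 20 = be ⊕ 20 = 9e
byte 7: (59 ⊕ ad) ⊕ 61 = f4 ⊕ 61 = 95
byte 8: (02 ⊕ 58) ⊕ 64 = 5a ⊕ 64 = 3e
byte 9: (e5 ⊕ 86) ⊕ 6d = 63 ⊕ 6d = 0e
byte 10: (22 ⊕ 48) ⊕ 69 = 6a ⊕ 69 = 03
byte 11: (77 ⊕ 3e) ⊕ 6e = 49 ⊕ 6e = 27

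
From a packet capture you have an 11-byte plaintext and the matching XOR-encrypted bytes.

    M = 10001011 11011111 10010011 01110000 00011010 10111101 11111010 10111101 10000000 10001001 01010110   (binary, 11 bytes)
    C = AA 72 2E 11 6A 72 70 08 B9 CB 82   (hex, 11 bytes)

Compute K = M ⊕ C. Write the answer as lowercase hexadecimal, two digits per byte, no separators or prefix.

Since C = M ⊕ K, XORing both sides with M gives K = M ⊕ C.
10001011 XOR 10101010 = 00100001
11011111 XOR 01110010 = 10101101
10010011 XOR 00101110 = 10111101
01110000 XOR 00010001 = 01100001
00011010 XOR 01101010 = 01110000
10111101 XOR 01110010 = 11001111
11111010 XOR 01110000 = 10001010
10111101 XOR 00001000 = 10110101
10000000 XOR 10111001 = 00111001
10001001 XOR 11001011 = 01000010
01010110 XOR 10000010 = 11010100

21adbd6170cf8ab53942d4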